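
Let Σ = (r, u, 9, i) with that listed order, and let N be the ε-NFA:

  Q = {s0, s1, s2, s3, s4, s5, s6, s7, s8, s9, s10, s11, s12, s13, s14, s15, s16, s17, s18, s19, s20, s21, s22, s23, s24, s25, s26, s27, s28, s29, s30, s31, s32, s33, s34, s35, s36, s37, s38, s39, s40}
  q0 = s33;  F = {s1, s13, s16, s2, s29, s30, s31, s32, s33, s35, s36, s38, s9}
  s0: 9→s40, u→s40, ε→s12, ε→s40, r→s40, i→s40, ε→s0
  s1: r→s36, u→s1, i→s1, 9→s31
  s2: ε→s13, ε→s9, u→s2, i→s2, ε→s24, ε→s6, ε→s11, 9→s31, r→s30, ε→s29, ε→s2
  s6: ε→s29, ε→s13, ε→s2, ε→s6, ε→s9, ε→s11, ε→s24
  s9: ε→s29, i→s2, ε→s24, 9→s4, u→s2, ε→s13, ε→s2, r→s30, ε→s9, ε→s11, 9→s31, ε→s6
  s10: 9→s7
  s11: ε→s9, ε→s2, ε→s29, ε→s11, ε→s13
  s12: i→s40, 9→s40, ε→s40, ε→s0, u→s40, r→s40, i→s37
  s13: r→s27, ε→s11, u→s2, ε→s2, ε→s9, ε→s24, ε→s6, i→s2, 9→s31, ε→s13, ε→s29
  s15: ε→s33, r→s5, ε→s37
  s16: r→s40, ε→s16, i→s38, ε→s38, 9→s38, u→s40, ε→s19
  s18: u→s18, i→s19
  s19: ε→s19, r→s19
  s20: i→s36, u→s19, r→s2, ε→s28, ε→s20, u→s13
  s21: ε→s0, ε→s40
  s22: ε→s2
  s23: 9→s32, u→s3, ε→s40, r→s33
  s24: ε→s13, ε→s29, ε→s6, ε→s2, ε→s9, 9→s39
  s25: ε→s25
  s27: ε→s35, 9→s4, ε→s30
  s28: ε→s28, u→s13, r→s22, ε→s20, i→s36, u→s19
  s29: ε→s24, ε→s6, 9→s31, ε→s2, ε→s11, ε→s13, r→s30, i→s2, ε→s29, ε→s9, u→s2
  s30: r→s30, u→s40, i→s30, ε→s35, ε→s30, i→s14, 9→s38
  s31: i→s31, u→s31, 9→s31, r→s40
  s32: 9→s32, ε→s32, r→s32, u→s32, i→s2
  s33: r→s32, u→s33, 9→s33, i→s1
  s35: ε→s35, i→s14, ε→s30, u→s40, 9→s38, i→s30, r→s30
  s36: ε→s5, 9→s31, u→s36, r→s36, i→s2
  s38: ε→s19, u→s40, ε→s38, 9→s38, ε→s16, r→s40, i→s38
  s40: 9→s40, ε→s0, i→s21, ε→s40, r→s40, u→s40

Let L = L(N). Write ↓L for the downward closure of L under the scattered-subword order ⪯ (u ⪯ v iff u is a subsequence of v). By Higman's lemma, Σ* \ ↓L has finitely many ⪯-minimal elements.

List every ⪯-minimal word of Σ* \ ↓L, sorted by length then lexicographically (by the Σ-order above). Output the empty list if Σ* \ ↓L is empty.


|Q|=41, |F|=13, |δ|=164 (78 ε).
min D↑ (9 st, q0=0, F={7}): 0:r→1,u→0,9→0,i→2 1:r→1,u→1,9→1,i→3 2:r→4,u→2,9→5,i→2 3:r→6,u→3,9→5,i→3 4:r→4,u→4,9→5,i→3 5:r→7,u→5,9→5,i→5 6:r→6,u→7,9→8,i→6 7:r→7,u→7,9→7,i→7 8:r→7,u→7,9→8,i→8.
'i9r': run [27, 25, 11, 6] end={s0,s12,s19,s21,s37,s40} — reject; 3/3 deletions ∈↓L.
'riru': N↓-sim [27, 25, 22, 13, 5] end={s0,s12,s21,s37,s40} rej; 4/4 del acc.
2 minimals (antichain).

min(Σ*\↓L) = [i9r, riru].


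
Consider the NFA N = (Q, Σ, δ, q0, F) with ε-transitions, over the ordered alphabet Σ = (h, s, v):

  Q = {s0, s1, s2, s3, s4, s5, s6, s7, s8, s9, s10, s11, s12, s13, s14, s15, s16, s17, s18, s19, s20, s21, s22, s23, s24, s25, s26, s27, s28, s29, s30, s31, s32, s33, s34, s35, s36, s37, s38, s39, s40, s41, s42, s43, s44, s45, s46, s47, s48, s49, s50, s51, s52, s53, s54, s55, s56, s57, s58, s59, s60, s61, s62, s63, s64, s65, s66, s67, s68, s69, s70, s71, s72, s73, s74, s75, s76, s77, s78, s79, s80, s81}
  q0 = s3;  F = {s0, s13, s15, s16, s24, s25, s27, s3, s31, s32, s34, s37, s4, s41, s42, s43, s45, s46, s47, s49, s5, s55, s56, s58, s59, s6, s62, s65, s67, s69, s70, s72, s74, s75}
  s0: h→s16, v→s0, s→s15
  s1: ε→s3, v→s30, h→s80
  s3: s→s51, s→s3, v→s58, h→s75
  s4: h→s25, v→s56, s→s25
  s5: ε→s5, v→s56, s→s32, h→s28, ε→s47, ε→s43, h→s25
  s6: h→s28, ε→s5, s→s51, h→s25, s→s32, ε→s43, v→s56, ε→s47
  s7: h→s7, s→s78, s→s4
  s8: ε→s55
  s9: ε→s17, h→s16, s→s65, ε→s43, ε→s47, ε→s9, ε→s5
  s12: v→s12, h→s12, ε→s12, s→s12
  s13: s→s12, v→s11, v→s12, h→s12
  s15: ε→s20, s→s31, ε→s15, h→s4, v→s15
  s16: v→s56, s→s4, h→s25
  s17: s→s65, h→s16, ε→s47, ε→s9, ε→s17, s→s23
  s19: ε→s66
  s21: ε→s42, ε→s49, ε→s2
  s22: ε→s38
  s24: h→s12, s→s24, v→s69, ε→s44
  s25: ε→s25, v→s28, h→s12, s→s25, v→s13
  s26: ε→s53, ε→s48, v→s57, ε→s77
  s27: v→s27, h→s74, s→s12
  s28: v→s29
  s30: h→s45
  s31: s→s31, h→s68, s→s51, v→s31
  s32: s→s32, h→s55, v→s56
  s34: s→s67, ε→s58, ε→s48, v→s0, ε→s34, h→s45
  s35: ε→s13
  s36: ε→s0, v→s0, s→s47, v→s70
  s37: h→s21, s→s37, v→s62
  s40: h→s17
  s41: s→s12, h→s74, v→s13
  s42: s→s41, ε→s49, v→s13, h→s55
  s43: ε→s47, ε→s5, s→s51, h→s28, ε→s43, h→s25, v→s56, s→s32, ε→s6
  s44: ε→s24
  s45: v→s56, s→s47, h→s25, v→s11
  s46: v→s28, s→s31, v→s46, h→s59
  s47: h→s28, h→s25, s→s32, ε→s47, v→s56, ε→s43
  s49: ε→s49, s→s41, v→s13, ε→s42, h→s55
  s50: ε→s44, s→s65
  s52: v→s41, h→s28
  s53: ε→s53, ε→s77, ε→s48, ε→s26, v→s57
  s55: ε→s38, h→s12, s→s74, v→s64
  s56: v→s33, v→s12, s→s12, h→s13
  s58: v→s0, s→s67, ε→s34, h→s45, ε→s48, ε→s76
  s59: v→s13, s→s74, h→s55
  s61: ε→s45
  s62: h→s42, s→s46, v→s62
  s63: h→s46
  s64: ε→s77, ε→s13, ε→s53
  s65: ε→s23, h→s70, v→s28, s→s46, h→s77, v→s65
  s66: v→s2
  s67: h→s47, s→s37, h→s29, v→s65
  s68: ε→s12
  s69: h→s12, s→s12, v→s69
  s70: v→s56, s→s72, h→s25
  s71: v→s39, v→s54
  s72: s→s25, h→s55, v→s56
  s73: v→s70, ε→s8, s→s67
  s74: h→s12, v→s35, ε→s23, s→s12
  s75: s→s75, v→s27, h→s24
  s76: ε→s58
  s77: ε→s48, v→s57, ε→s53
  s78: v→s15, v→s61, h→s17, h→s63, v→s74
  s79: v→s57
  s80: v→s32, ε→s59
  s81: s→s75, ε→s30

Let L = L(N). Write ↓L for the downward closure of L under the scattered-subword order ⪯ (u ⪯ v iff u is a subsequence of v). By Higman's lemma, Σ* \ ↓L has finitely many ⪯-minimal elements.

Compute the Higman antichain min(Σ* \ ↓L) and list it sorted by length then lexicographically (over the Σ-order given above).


|Q|=82, |F|=34, |δ|=223 (66 ε).
min D↑ (30 st, q0=0, F={8}): 0:h→1,s→0,v→2 1:h→3,s→1,v→4 2:h→5,s→6,v→7 3:h→8,s→3,v→9 4:h→10,s→8,v→4 5:h→11,s→12,v→13 6:h→12,s→14,v→15 7:h→16,s→17,v→7 8:h→8,s→8,v→8 9:h→8,s→8,v→9 10:h→8,s→8,v→18 11:h→8,s→11,v→18 12:h→11,s→19,v→13 13:h→18,s→8,v→8 14:h→20,s→14,v→21 15:h→22,s→23,v→15 16:h→11,s→24,v→13 17:h→24,s→25,v→17 18:h→8,s→8,v→8 19:h→26,s→19,v→13 20:h→26,s→27,v→18 21:h→20,s→23,v→21 22:h→11,s→28,v→13 23:h→29,s→25,v→23 24:h→11,s→11,v→13 25:h→8,s→25,v→25 26:h→8,s→10,v→18 27:h→10,s→8,v→18 28:h→26,s→11,v→13 29:h→26,s→10,v→18.
'hhh': run [55, 42, 20, 1] end={s12} rej; 3/3 deletions ∈↓L.
'hvs': |S_i|=[55, 42, 18, 1] end={s12} rej; 3/3 del acc.
'vhvv': N↓-sim [55, 51, 37, 14, 5] end={s11,s12,s29,s33,s57} rej; 4/4 del acc.
'vvssh': N↓-sim [55, 51, 38, 29, 12, 2] end={s12,s68} — reject; 5/5 del acc.
'vsshss': N↓-sim [55, 51, 43, 33, 21, 7, 1] end={s12} rej; 6/6 del acc.
'vsshvh': |S_i|=[55, 51, 43, 33, 21, 10, 1] end={s12} rej; 6/6 deletions ∈↓L.
6 minimals (antichain).

Antichain: [hhh, hvs, vhvv, vvssh, vsshss, vsshvh].


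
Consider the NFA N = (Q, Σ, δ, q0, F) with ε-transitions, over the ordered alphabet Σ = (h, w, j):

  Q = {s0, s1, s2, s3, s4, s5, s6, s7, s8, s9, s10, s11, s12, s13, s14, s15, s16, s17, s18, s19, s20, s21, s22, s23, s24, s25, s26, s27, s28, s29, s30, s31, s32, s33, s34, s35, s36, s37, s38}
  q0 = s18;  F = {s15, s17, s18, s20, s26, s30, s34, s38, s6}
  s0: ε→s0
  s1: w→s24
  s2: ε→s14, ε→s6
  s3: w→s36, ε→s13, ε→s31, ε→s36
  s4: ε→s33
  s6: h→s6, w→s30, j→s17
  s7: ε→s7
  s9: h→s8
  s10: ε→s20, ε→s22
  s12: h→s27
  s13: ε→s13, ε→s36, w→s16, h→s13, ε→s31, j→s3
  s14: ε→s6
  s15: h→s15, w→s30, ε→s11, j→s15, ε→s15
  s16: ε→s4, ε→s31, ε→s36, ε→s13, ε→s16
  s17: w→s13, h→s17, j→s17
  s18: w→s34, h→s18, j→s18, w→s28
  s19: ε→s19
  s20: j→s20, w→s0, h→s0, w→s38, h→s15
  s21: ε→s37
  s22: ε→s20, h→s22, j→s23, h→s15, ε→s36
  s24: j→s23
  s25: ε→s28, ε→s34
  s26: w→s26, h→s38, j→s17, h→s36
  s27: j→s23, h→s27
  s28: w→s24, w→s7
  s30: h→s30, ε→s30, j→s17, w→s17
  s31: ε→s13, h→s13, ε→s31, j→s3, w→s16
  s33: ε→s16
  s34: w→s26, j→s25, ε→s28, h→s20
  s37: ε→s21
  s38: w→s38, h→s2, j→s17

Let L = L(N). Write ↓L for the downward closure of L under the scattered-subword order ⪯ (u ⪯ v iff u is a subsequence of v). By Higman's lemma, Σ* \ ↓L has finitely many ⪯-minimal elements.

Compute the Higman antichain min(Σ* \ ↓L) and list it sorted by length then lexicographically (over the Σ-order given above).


A = [wwjw, whhwww].

|Q|=39, |F|=9, |δ|=82 (33 ε).
min D↑ (10 st, q0=0, F={9}): 0:h→0,w→1,j→0 1:h→2,w→3,j→1 2:h→4,w→5,j→2 3:h→5,w→3,j→6 4:h→4,w→7,j→4 5:h→8,w→5,j→6 6:h→6,w→9,j→6 7:h→7,w→6,j→6 8:h→8,w→7,j→6 9:h→9,w→9,j→9 [Hopcroft].
'wwjw': |S_i|=[25, 24, 18, 9, 7] end={s13,s16,s3,s31,s33,s36,s4} — reject; 4/4 single-dels accept.
'whhwww': run [25, 24, 17, 15, 9, 8, 7] end={s13,s16,s3,s31,s33,s36,s4} ∉↓L; 6/6 deletions ∈↓L.
2 obstructions.


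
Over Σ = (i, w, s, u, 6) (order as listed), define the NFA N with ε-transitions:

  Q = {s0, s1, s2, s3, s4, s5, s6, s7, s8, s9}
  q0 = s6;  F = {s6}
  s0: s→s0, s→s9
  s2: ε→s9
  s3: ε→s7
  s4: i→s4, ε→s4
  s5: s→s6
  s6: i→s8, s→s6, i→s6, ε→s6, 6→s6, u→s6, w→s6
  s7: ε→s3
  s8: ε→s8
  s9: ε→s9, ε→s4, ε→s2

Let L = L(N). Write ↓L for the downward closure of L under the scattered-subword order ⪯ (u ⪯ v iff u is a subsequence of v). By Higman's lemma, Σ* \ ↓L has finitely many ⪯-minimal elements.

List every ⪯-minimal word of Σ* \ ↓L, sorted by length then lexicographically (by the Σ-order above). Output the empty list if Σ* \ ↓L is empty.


A = [].

|Q|=10, |F|=1, |δ|=19 (9 ε).
min D↑ (1 st, q0=0, F={}): 0:i→0,w→0,s→0,u→0,6→0 (ε-aug+det+¬).
L(D↑) = ∅; no obstructions.


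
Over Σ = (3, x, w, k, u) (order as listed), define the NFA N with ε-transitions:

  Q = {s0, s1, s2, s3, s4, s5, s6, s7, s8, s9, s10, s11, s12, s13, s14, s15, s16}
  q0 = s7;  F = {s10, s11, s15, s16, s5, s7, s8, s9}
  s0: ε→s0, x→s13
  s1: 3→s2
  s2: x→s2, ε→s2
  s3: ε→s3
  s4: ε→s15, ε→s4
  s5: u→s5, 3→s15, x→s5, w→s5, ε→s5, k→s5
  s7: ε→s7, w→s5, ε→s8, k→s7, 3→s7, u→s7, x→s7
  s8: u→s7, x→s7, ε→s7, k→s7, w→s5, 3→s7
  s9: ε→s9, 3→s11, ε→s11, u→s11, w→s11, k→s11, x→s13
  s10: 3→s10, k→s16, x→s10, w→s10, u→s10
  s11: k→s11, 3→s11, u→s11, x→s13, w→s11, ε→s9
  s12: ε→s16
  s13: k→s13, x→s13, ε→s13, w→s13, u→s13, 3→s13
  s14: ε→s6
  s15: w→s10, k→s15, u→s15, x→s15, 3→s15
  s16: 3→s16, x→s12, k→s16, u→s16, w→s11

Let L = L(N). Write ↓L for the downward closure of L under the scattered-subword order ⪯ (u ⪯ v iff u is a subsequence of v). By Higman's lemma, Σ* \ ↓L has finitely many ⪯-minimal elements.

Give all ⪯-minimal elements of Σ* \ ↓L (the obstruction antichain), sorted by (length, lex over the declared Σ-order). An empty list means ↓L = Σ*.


|Q|=17, |F|=8, |δ|=63 (15 ε).
min D↑ (7 st, q0=0, F={6}): 0:3→0,x→0,w→1,k→0,u→0 1:3→2,x→1,w→1,k→1,u→1 2:3→2,x→2,w→3,k→2,u→2 3:3→3,x→3,w→3,k→4,u→3 4:3→4,x→4,w→5,k→4,u→4 5:3→5,x→6,w→5,k→5,u→5 6:3→6,x→6,w→6,k→6,u→6.
'w3wkwx': run [10, 8, 7, 6, 5, 3, 1] end={s13} — reject; 6/6 del acc.
1 minimals (antichain).

min(Σ*\↓L) = [w3wkwx].


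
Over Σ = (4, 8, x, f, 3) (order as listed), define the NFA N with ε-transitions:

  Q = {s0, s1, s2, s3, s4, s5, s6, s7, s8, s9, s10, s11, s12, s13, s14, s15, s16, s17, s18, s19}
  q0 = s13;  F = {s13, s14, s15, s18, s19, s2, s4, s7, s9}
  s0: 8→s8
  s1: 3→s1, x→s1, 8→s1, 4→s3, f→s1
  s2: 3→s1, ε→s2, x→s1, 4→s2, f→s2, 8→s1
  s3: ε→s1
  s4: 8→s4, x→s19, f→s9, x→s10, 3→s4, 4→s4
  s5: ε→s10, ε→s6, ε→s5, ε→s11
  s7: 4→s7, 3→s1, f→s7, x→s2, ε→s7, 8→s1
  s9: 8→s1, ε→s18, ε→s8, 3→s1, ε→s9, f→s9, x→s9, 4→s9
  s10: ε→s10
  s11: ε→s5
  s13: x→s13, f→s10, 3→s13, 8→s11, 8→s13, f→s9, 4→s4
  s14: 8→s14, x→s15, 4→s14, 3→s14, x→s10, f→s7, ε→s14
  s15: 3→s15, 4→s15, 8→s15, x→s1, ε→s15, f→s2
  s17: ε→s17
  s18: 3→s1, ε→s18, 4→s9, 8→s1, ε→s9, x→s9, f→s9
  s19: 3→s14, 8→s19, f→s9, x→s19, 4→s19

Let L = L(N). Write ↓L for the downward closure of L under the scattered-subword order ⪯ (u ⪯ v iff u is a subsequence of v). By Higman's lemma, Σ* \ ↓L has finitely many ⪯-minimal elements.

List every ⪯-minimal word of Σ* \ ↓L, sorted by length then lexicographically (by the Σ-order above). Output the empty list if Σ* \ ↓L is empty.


|Q|=20, |F|=9, |δ|=72 (17 ε).
min D↑ (9 st, q0=0, F={4}): 0:4→1,8→0,x→0,f→2,3→0 1:4→1,8→1,x→3,f→2,3→1 2:4→2,8→4,x→2,f→2,3→4 3:4→3,8→3,x→3,f→2,3→5 4:4→4,8→4,x→4,f→4,3→4 5:4→5,8→5,x→6,f→7,3→5 6:4→6,8→6,x→4,f→8,3→6 7:4→7,8→4,x→8,f→7,3→4 8:4→8,8→4,x→4,f→8,3→4 (ε-aug+det+¬).
'f8': N↓-sim [16, 8, 2] end={s1,s3} rej; 2/2 deletions ∈↓L.
'f3': |S_i|=[16, 8, 2] end={s1,s3} rej; 2/2 single-dels accept.
'4x3xx': |S_i|=[16, 12, 11, 7, 5, 2] end={s1,s3} rej; 5/5 single-dels accept.
3 words, ⪯-incomp.

min(Σ*\↓L) = [f8, f3, 4x3xx].


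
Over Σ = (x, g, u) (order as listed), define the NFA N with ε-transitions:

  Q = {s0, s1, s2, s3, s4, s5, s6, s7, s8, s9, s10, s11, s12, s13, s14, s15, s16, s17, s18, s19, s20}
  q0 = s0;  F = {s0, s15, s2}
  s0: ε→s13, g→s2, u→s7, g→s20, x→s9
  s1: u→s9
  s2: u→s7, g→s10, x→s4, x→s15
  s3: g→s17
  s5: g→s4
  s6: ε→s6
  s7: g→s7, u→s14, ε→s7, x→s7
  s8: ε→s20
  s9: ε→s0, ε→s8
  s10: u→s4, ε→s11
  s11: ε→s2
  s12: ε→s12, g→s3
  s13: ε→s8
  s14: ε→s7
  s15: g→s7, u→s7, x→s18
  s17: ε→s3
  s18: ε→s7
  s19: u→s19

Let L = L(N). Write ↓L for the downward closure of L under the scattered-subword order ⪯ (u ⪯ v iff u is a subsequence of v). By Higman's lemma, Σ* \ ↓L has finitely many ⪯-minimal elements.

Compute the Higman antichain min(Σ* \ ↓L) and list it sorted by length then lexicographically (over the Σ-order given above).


A = [u, gxx, gxg].

|Q|=21, |F|=3, |δ|=33 (13 ε).
min D↑ (4 st, q0=0, F={2}): 0:x→0,g→1,u→2 1:x→3,g→1,u→2 2:x→2,g→2,u→2 3:x→2,g→2,u→2 (ε-aug+det+¬).
'u': run [13, 3] end={s14,s4,s7} ∉↓L; 1/1 del acc.
'gxx': N↓-sim [13, 9, 5, 3] end={s14,s18,s7} ∉↓L; 3/3 del acc.
'gxg': |S_i|=[13, 9, 5, 2] end={s14,s7} ∉↓L; 3/3 deletions ∈↓L.
3 minimals (antichain).


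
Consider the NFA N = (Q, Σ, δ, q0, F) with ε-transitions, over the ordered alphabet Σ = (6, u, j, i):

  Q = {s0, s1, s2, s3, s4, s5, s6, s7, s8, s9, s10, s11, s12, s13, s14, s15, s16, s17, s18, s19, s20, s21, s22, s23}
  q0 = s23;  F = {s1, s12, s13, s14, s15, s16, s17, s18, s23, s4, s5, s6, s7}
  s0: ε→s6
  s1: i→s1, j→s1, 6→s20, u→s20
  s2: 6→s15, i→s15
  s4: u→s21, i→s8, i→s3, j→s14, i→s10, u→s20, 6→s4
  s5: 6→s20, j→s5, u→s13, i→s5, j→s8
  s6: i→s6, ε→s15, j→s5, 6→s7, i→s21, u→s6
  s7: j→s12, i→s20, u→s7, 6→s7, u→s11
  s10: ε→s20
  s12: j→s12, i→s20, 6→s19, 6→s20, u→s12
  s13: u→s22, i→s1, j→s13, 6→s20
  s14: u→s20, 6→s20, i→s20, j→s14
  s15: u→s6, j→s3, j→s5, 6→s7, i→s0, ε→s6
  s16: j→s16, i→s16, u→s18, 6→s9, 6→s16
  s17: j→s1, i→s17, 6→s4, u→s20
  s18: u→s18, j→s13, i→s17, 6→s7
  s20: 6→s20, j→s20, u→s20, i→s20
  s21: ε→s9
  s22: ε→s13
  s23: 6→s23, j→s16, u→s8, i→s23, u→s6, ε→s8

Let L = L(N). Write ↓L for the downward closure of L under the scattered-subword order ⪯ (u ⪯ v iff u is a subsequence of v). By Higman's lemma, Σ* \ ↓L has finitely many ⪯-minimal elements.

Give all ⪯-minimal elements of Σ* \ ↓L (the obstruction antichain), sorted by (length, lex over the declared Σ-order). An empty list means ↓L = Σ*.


|Q|=24, |F|=13, |δ|=75 (7 ε).
min D↑ (13 st, q0=0, F={7}): 0:6→0,u→1,j→2,i→0 1:6→3,u→1,j→4,i→1 2:6→2,u→5,j→2,i→2 3:6→3,u→3,j→6,i→7 4:6→7,u→8,j→4,i→4 5:6→3,u→5,j→8,i→9 6:6→7,u→6,j→6,i→7 7:6→7,u→7,j→7,i→7 8:6→7,u→8,j→8,i→10 9:6→11,u→7,j→10,i→9 10:6→7,u→7,j→10,i→10 11:6→11,u→7,j→12,i→7 12:6→7,u→7,j→12,i→7 (ε-aug+det+¬).
'u6i': run [23, 21, 12, 4] end={s10,s20,s3,s8} ∉↓L; 3/3 deletions ∈↓L.
'uj6': N↓-sim [23, 21, 10, 2] end={s19,s20} ∉↓L; 3/3 single-dels accept.
'juiu': |S_i|=[23, 19, 17, 10, 3] end={s20,s21,s9} — reject; 4/4 single-dels accept.
3 minimals (antichain).

A = [u6i, uj6, juiu].


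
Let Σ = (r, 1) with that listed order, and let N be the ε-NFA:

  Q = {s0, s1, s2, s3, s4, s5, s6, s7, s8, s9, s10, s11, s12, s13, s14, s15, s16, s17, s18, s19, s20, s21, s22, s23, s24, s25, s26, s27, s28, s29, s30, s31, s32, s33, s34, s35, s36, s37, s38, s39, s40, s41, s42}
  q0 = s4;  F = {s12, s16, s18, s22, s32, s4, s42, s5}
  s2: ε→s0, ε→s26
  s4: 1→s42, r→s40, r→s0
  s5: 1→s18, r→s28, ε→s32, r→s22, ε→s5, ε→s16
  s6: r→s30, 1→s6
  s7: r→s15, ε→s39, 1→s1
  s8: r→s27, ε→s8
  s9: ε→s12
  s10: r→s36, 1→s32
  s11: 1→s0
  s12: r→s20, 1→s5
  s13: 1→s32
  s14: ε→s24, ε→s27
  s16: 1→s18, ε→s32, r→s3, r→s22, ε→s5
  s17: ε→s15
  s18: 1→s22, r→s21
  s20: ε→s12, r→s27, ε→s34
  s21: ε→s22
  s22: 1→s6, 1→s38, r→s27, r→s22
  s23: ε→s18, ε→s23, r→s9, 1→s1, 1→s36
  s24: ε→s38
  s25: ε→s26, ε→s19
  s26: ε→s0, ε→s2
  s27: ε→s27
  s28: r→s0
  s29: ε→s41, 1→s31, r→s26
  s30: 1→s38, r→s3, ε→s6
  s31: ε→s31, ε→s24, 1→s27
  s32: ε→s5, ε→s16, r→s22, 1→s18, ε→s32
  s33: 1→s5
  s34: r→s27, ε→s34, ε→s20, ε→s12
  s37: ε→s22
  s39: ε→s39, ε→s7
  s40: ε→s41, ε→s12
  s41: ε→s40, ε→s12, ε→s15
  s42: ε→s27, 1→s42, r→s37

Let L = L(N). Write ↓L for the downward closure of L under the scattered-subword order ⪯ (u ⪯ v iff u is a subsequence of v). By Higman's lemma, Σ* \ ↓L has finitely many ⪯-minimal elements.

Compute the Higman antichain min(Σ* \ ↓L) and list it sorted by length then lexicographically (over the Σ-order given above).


min(Σ*\↓L) = [1r1, r1111].

|Q|=43, |F|=8, |δ|=85 (43 ε).
min D↑ (7 st, q0=0, F={6}): 0:r→1,1→2 1:r→1,1→3 2:r→4,1→2 3:r→4,1→5 4:r→4,1→6 5:r→4,1→4 6:r→6,1→6 (ε-aug+det+¬).
'1r1': N↓-sim [22, 15, 10, 4] end={s3,s30,s38,s6} rej; 3/3 single-dels accept.
'r1111': run [22, 20, 13, 8, 6, 4] end={s3,s30,s38,s6} rej; 5/5 single-dels accept.
2 obstructions.


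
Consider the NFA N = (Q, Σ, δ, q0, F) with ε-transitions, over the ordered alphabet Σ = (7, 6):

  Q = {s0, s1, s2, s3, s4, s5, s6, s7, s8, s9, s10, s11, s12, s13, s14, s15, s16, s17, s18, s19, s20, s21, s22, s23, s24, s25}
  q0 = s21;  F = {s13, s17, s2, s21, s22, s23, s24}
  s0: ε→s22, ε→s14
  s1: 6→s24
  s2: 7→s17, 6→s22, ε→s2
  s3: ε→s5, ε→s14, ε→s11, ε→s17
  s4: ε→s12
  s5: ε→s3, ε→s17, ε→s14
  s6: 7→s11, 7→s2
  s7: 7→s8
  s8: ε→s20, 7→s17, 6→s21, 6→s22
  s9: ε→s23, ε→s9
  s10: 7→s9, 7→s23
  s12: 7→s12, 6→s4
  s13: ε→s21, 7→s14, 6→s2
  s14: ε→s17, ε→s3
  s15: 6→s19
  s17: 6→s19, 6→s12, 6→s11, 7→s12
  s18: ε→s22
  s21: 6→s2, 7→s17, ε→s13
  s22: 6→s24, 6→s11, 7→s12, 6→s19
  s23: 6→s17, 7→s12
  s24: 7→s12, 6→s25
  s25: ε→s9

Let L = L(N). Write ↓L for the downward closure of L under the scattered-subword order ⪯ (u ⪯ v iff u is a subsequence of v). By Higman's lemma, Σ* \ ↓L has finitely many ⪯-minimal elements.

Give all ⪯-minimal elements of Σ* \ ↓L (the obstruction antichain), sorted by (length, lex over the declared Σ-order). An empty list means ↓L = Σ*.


|Q|=26, |F|=7, |δ|=50 (20 ε).
min D↑ (7 st, q0=0, F={3}): 0:7→1,6→2 1:7→3,6→3 2:7→1,6→4 3:7→3,6→3 4:7→3,6→5 5:7→3,6→6 6:7→3,6→1 [Hopcroft].
'77': run [16, 8, 2] end={s12,s4} ∉↓L; 2/2 single-dels accept.
'76': N↓-sim [16, 8, 4] end={s11,s12,s19,s4} rej; 2/2 deletions ∈↓L.
'667': N↓-sim [16, 11, 10, 2] end={s12,s4} — reject; 3/3 deletions ∈↓L.
'666666': |S_i|=[16, 11, 10, 9, 8, 5, 4] end={s11,s12,s19,s4} rej; 6/6 single-dels accept.
4 minimals (antichain).

min(Σ*\↓L) = [77, 76, 667, 666666].


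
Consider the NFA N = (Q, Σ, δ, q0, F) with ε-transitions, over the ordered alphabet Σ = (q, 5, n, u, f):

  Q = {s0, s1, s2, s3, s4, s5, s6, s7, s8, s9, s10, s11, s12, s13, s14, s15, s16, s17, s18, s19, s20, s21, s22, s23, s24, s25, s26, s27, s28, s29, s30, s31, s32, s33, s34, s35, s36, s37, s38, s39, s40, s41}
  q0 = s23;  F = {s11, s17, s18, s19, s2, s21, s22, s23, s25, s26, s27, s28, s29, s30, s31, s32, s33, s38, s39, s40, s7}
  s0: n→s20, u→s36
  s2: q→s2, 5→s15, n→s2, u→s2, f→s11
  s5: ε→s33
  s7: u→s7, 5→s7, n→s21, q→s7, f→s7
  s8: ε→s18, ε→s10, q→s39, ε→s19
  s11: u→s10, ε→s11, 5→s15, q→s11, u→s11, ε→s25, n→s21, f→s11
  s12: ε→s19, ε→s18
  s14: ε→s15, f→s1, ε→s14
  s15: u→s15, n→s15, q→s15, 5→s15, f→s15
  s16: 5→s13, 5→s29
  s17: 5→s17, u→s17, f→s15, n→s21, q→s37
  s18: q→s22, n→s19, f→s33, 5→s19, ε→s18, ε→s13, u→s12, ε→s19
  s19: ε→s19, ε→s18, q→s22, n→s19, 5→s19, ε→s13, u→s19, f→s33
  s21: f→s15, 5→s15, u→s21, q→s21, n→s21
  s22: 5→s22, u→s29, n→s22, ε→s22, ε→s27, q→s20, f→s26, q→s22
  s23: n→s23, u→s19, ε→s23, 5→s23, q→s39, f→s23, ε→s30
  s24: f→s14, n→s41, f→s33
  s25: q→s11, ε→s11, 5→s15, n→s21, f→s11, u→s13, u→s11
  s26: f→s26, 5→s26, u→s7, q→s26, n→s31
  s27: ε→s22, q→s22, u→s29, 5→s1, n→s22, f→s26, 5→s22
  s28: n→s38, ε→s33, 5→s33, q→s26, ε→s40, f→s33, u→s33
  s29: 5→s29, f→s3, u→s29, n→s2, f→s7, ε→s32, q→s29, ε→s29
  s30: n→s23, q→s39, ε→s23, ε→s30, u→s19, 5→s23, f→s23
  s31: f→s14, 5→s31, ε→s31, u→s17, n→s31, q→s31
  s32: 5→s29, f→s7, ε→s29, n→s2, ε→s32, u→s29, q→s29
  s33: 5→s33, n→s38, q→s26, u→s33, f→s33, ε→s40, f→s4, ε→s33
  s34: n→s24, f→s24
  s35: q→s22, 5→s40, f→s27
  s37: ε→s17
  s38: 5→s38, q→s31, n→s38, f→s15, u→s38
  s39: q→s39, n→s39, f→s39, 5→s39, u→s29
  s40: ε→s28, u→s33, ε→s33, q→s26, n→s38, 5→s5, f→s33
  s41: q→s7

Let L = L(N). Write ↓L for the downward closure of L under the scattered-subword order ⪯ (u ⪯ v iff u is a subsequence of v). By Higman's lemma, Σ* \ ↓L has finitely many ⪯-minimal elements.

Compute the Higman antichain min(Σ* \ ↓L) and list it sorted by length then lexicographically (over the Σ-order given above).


|Q|=42, |F|=21, |δ|=167 (36 ε).
min D↑ (15 st, q0=0, F={10}): 0:q→1,5→0,n→0,u→2,f→0 1:q→1,5→1,n→1,u→3,f→1 2:q→4,5→2,n→2,u→2,f→5 3:q→3,5→3,n→6,u→3,f→7 4:q→4,5→4,n→4,u→3,f→8 5:q→8,5→5,n→9,u→5,f→5 6:q→6,5→10,n→6,u→6,f→11 7:q→7,5→7,n→12,u→7,f→7 8:q→8,5→8,n→13,u→7,f→8 9:q→13,5→9,n→9,u→9,f→10 10:q→10,5→10,n→10,u→10,f→10 11:q→11,5→10,n→12,u→11,f→11 12:q→12,5→10,n→12,u→12,f→10 13:q→13,5→13,n→13,u→14,f→10 14:q→14,5→14,n→12,u→14,f→10 [Hopcroft].
'qun5': N↓-sim [32, 21, 13, 7, 1] end={s15} ∉↓L; 4/4 single-dels accept.
'ufnf': N↓-sim [32, 29, 20, 8, 3] end={s1,s14,s15} ∉↓L; 4/4 deletions ∈↓L.
2 minimals (antichain).

min(Σ*\↓L) = [qun5, ufnf].


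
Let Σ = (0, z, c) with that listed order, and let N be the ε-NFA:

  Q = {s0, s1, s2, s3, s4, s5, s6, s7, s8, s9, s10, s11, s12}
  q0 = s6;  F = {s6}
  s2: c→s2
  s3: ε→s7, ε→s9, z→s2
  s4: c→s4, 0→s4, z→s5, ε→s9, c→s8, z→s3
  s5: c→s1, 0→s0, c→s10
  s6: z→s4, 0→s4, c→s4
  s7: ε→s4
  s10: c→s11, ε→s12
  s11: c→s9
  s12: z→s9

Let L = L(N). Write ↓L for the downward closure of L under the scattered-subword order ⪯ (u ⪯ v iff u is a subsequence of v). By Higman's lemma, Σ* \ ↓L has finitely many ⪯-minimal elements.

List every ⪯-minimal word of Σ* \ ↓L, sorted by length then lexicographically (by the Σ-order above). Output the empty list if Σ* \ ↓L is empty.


min(Σ*\↓L) = [0, z, c].

|Q|=13, |F|=1, |δ|=21 (5 ε).
min D↑ (2 st, q0=0, F={1}): 0:0→1,z→1,c→1 1:0→1,z→1,c→1 (ε-aug+det+¬).
'0': N↓-sim [13, 12] end={s0,s1,s10,s11,s12,s2,s3,s4,s5,s7,s8,s9} — reject; 1/1 del acc.
'z': |S_i|=[13, 12] end={s0,s1,s10,s11,s12,s2,s3,s4,s5,s7,s8,s9} ∉↓L; 1/1 del acc.
'c': |S_i|=[13, 12] end={s0,s1,s10,s11,s12,s2,s3,s4,s5,s7,s8,s9} ∉↓L; 1/1 single-dels accept.
3 words, ⪯-incomp.


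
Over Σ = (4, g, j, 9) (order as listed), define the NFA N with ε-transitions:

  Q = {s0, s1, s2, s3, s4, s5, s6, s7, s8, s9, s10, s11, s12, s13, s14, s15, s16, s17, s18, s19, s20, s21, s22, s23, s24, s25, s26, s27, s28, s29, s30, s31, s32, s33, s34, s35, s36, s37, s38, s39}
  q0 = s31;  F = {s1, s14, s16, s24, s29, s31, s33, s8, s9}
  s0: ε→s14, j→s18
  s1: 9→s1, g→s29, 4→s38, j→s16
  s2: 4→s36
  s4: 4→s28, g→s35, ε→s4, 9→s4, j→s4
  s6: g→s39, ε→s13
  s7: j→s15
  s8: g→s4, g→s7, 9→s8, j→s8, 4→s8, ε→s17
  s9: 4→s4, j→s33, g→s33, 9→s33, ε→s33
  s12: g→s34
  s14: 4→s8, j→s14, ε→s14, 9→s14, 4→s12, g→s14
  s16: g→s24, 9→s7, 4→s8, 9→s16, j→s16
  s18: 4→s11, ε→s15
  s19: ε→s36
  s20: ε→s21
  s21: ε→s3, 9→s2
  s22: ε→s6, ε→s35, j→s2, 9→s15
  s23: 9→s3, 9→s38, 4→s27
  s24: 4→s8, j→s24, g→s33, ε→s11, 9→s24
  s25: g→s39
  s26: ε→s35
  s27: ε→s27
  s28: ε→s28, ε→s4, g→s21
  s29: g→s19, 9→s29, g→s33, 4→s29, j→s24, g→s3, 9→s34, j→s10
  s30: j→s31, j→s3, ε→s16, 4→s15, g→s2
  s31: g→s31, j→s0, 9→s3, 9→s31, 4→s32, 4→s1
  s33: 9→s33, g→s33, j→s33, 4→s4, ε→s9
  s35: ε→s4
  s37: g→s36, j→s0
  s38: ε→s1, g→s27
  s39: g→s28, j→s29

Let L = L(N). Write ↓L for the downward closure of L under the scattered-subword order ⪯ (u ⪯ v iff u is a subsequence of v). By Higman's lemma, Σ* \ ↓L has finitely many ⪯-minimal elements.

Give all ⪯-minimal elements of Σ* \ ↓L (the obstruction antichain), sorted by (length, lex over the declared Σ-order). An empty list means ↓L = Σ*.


|Q|=40, |F|=9, |δ|=93 (21 ε).
min D↑ (9 st, q0=0, F={8}): 0:4→1,g→0,j→2,9→0 1:4→1,g→3,j→4,9→1 2:4→5,g→2,j→2,9→2 3:4→3,g→6,j→7,9→3 4:4→5,g→7,j→4,9→4 5:4→5,g→8,j→5,9→5 6:4→8,g→6,j→6,9→6 7:4→5,g→6,j→7,9→7 8:4→8,g→8,j→8,9→8 [Hopcroft].
'j4g': run [29, 22, 14, 10] end={s15,s2,s21,s28,s3,s34,s35,s36,s4,s7} rej; 3/3 del acc.
'4gg4': |S_i|=[29, 25, 20, 12, 7] end={s2,s21,s28,s3,s35,s36,s4} ∉↓L; 4/4 del acc.
2 obstructions.

A = [j4g, 4gg4].


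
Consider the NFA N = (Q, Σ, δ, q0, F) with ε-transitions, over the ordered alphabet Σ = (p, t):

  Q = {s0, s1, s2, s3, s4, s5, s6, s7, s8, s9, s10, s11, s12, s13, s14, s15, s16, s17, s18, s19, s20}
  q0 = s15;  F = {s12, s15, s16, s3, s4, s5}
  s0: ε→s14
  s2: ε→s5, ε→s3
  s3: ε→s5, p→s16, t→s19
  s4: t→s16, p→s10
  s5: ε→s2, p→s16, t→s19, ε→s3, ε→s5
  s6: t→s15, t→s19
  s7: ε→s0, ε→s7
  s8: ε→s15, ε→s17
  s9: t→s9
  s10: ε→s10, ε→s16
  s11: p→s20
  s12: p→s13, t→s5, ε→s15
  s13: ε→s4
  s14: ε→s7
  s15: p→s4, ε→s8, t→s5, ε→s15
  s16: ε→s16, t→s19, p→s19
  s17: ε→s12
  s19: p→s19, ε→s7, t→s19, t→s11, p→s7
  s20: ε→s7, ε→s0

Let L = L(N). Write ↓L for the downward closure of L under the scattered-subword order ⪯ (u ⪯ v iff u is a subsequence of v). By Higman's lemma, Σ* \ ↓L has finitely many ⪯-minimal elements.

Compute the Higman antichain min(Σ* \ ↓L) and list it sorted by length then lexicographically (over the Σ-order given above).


A = [tt, ppp, ppt, ptp, tpp].

|Q|=21, |F|=6, |δ|=43 (23 ε).
min D↑ (5 st, q0=0, F={4}): 0:p→1,t→2 1:p→3,t→3 2:p→3,t→4 3:p→4,t→4 4:p→4,t→4 [Hopcroft].
'tt': |S_i|=[17, 10, 6] end={s0,s11,s14,s19,s20,s7} rej; 2/2 deletions ∈↓L.
'ppp': run [17, 10, 8, 6] end={s0,s11,s14,s19,s20,s7} ∉↓L; 3/3 del acc.
'ppt': run [17, 10, 8, 6] end={s0,s11,s14,s19,s20,s7} — reject; 3/3 deletions ∈↓L.
'ptp': N↓-sim [17, 10, 7, 6] end={s0,s11,s14,s19,s20,s7} ∉↓L; 3/3 del acc.
'tpp': run [17, 10, 7, 6] end={s0,s11,s14,s19,s20,s7} ∉↓L; 3/3 single-dels accept.
5 words, ⪯-incomp.


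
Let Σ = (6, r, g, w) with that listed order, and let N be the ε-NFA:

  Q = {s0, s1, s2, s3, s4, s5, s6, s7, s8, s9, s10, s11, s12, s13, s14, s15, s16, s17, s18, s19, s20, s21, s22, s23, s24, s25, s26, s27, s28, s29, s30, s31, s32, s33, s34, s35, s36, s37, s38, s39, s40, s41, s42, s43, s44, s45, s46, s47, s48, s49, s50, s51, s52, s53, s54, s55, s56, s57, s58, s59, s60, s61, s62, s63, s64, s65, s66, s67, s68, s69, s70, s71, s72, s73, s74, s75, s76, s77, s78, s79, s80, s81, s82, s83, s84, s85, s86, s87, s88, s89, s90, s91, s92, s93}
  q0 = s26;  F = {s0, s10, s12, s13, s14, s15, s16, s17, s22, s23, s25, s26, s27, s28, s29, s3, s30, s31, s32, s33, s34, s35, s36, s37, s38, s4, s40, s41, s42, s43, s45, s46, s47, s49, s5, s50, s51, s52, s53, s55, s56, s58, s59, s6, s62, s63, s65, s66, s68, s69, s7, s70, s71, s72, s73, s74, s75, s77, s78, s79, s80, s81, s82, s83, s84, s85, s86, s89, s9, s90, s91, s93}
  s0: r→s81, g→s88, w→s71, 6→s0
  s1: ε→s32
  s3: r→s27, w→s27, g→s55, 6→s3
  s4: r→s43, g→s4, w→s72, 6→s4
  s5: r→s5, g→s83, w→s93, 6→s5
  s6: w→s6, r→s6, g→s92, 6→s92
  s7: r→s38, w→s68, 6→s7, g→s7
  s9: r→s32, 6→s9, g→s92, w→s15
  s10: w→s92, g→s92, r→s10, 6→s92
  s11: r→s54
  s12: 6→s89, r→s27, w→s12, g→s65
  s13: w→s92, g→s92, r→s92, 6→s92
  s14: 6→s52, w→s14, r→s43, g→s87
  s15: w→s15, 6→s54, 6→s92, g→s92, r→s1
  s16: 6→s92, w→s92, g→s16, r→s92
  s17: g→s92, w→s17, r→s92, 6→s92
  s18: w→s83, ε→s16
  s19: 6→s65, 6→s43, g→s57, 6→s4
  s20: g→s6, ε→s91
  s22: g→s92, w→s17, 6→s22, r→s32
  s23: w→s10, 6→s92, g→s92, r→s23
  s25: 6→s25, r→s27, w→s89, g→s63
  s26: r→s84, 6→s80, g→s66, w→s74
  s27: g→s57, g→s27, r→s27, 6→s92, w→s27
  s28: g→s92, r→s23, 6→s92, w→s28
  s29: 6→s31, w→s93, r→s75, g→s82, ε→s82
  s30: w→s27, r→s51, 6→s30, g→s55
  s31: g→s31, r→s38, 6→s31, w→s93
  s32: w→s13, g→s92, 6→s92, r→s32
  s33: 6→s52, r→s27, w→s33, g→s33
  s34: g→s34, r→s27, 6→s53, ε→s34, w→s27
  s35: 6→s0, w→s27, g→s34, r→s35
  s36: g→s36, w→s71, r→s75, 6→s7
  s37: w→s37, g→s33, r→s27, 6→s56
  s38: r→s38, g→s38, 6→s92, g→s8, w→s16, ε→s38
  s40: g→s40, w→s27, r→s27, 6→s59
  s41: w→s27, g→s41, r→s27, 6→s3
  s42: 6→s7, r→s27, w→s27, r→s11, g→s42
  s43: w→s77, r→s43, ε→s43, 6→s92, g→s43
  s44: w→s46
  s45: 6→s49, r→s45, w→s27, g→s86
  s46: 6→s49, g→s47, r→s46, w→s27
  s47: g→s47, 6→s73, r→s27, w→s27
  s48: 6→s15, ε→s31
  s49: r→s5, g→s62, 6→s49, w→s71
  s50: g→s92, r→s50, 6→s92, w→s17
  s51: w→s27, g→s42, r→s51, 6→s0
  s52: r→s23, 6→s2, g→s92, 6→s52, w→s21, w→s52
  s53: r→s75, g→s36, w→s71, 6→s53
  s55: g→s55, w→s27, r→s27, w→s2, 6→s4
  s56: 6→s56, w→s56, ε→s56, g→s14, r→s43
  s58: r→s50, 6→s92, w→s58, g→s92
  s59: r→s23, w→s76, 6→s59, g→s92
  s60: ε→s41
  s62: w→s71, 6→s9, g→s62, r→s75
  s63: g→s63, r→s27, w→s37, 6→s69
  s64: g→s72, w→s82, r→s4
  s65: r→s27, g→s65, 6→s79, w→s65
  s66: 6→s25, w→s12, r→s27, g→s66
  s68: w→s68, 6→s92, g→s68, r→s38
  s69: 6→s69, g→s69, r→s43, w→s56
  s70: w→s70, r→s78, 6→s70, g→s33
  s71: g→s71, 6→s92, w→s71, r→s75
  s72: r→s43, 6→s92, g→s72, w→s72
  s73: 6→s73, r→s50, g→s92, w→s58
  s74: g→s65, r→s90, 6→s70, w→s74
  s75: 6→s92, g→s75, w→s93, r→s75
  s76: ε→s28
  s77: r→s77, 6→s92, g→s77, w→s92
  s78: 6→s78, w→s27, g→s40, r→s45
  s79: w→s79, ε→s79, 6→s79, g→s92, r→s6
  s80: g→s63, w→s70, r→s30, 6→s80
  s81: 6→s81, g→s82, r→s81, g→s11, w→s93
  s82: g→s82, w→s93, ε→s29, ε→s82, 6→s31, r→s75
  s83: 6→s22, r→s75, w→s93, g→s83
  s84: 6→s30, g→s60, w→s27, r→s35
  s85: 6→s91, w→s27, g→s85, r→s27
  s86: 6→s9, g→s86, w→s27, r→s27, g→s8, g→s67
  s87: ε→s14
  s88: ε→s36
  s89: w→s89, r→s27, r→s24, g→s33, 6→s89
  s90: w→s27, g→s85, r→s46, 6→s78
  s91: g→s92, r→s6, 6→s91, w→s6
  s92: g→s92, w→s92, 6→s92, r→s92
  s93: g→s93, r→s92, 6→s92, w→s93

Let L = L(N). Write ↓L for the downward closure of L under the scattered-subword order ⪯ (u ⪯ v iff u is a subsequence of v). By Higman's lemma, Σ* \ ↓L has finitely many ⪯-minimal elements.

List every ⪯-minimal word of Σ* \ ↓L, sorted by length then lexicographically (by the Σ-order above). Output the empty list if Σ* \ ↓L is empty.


|Q|=94, |F|=72, |δ|=331 (16 ε).
min D↑ (72 st, q0=0, F={24}): 0:6→1,r→2,g→3,w→4 1:6→1,r→5,g→6,w→7 2:6→5,r→8,g→9,w→10 3:6→11,r→10,g→3,w→12 4:6→7,r→13,g→14,w→4 5:6→5,r→15,g→16,w→10 6:6→17,r→10,g→6,w→18 7:6→7,r→19,g→20,w→7 8:6→21,r→8,g→22,w→10 9:6→23,r→10,g→9,w→10 10:6→24,r→10,g→10,w→10 11:6→11,r→10,g→6,w→25 12:6→25,r→10,g→14,w→12 13:6→19,r→26,g→27,w→10 14:6→28,r→10,g→14,w→14 15:6→21,r→15,g→29,w→10 16:6→30,r→10,g→16,w→10 17:6→17,r→31,g→17,w→32 18:6→32,r→10,g→20,w→18 19:6→19,r→33,g→34,w→10 20:6→35,r→10,g→20,w→20 21:6→21,r→36,g→37,w→38 22:6→39,r→10,g→22,w→10 23:6→23,r→10,g→16,w→10 24:6→24,r→24,g→24,w→24 25:6→25,r→10,g→20,w→25 26:6→40,r→26,g→41,w→10 27:6→42,r→10,g→27,w→10 28:6→28,r→43,g→24,w→28 29:6→44,r→10,g→29,w→10 30:6→30,r→31,g→30,w→45 31:6→24,r→31,g→31,w→46 32:6→32,r→31,g→47,w→32 33:6→40,r→33,g→48,w→10 34:6→49,r→10,g→34,w→10 35:6→35,r→50,g→24,w→35 36:6→36,r→36,g→51,w→52 37:6→44,r→53,g→37,w→38 38:6→24,r→53,g→38,w→38 39:6→39,r→53,g→37,w→38 40:6→40,r→54,g→55,w→38 41:6→56,r→10,g→41,w→10 42:6→42,r→43,g→24,w→43 43:6→24,r→43,g→24,w→43 44:6→44,r→57,g→44,w→58 45:6→24,r→31,g→45,w→45 46:6→24,r→46,g→46,w→24 47:6→35,r→31,g→47,w→47 48:6→59,r→10,g→48,w→10 49:6→49,r→50,g→24,w→60 50:6→24,r→50,g→24,w→61 51:6→62,r→53,g→51,w→52 52:6→24,r→24,g→52,w→52 53:6→24,r→53,g→53,w→52 54:6→54,r→54,g→63,w→52 55:6→59,r→53,g→55,w→38 56:6→56,r→64,g→24,w→65 57:6→24,r→57,g→57,w→66 58:6→24,r→57,g→58,w→58 59:6→59,r→67,g→24,w→68 60:6→24,r→50,g→24,w→60 61:6→24,r→61,g→24,w→24 62:6→62,r→57,g→62,w→52 63:6→69,r→53,g→63,w→52 64:6→24,r→64,g→24,w→70 65:6→24,r→64,g→24,w→65 66:6→24,r→24,g→66,w→24 67:6→24,r→67,g→24,w→71 68:6→24,r→67,g→24,w→68 69:6→69,r→67,g→24,w→70 70:6→24,r→24,g→24,w→70 71:6→24,r→24,g→24,w→24.
'rw6': N↓-sim [86, 67, 27, 2] end={s54,s92} ∉↓L; 3/3 del acc.
'gr6': N↓-sim [86, 70, 21, 1] end={s92} ∉↓L; 3/3 deletions ∈↓L.
'wg6g': N↓-sim [86, 59, 46, 23, 1] end={s92} ∉↓L; 4/4 del acc.
'6g6rww': |S_i|=[86, 72, 51, 32, 11, 5, 1] end={s92} ∉↓L; 6/6 deletions ∈↓L.
'rr6rwr': N↓-sim [86, 67, 49, 33, 20, 5, 1] end={s92} — reject; 6/6 single-dels accept.
5 obstructions.

min(Σ*\↓L) = [rw6, gr6, wg6g, 6g6rww, rr6rwr].


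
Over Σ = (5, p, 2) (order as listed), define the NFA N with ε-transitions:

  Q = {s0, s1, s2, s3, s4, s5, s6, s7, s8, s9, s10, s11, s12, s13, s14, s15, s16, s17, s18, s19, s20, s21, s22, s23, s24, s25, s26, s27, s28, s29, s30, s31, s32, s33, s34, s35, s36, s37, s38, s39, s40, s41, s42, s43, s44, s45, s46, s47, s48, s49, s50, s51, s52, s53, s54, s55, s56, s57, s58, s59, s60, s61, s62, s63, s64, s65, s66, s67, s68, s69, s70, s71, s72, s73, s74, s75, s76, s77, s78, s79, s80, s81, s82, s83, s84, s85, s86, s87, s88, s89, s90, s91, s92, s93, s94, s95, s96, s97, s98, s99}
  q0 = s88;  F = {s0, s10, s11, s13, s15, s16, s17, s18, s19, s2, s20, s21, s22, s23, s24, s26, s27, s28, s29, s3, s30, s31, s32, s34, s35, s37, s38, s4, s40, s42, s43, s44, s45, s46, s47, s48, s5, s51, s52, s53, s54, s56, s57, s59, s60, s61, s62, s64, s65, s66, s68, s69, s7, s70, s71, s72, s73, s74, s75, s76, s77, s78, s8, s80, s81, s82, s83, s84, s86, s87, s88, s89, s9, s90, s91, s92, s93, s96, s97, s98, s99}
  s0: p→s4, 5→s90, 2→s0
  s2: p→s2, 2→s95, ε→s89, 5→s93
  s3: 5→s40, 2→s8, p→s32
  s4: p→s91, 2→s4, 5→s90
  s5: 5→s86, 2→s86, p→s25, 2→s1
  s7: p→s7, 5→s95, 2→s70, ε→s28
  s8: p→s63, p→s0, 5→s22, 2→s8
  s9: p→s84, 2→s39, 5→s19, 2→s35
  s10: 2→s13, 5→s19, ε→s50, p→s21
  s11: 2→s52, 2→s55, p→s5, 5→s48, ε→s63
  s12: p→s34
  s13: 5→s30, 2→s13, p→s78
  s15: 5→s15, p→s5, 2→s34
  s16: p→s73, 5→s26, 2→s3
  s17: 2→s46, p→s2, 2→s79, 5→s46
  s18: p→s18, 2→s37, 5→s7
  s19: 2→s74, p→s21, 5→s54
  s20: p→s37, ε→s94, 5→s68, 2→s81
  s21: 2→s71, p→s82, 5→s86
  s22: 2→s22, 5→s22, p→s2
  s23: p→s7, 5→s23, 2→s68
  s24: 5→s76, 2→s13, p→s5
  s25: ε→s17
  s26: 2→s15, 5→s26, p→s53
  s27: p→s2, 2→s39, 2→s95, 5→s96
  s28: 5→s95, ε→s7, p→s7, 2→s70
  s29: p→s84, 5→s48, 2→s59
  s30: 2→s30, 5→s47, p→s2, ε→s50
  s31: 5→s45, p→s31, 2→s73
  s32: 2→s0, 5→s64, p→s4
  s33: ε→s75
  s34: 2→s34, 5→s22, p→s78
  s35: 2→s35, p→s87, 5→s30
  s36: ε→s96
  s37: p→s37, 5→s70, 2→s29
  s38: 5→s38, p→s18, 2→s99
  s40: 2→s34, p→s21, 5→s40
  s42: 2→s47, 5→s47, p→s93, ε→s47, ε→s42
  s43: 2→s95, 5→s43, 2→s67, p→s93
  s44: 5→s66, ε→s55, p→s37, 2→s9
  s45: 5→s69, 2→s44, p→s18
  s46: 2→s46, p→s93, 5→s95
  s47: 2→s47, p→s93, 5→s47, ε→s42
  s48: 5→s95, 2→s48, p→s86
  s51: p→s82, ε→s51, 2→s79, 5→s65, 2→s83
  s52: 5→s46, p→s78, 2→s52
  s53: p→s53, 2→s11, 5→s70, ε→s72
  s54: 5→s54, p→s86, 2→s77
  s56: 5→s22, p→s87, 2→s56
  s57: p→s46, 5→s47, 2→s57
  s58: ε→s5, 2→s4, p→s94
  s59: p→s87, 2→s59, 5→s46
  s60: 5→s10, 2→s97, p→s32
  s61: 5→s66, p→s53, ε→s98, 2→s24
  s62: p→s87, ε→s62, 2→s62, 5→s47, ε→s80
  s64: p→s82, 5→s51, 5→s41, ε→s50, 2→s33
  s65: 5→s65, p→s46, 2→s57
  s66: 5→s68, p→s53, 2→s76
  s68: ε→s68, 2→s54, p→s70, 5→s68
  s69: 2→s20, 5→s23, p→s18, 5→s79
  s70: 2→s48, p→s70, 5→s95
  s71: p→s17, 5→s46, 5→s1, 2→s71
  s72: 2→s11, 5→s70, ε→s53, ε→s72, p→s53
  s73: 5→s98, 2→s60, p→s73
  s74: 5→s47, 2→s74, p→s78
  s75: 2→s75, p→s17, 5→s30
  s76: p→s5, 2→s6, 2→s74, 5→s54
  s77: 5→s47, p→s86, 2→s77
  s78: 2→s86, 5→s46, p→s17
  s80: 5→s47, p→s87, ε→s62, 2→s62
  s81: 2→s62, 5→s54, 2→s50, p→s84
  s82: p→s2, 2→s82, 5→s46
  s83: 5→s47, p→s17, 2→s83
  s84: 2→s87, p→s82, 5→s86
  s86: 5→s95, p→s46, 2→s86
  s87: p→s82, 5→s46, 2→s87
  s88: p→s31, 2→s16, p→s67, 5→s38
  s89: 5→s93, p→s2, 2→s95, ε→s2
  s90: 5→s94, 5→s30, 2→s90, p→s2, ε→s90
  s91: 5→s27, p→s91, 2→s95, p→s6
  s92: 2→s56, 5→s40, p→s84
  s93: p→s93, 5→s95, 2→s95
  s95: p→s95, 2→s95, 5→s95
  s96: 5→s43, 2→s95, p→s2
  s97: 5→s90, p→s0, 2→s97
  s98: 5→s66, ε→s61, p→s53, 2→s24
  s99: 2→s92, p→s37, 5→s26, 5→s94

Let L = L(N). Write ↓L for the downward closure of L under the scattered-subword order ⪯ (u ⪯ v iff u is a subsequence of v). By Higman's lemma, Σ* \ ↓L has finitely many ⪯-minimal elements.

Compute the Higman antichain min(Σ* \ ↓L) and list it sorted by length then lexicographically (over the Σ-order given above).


|Q|=100, |F|=81, |δ|=294 (28 ε).
min D↑ (76 st, q0=0, F={22}): 0:5→1,p→2,2→3 1:5→1,p→4,2→5 2:5→6,p→2,2→7 3:5→8,p→7,2→9 4:5→10,p→4,2→11 5:5→8,p→11,2→12 6:5→13,p→4,2→14 7:5→15,p→7,2→16 8:5→8,p→17,2→18 9:5→19,p→20,2→21 10:5→22,p→10,2→23 11:5→23,p→11,2→24 12:5→19,p→25,2→26 13:5→27,p→4,2→28 14:5→29,p→11,2→30 15:5→29,p→17,2→31 16:5→32,p→20,2→33 17:5→23,p→17,2→34 18:5→18,p→35,2→36 19:5→19,p→37,2→36 20:5→38,p→39,2→40 21:5→41,p→40,2→21 22:5→22,p→22,2→22 23:5→22,p→23,2→42 24:5→42,p→25,2→43 25:5→44,p→45,2→46 26:5→41,p→46,2→26 27:5→27,p→10,2→47 28:5→47,p→11,2→48 29:5→47,p→17,2→49 30:5→50,p→25,2→51 31:5→49,p→35,2→52 32:5→50,p→37,2→52 33:5→53,p→40,2→33 34:5→42,p→35,2→54 35:5→44,p→55,2→44 36:5→41,p→56,2→36 37:5→44,p→45,2→57 38:5→58,p→45,2→59 39:5→53,p→60,2→39 40:5→53,p→39,2→40 41:5→41,p→61,2→41 42:5→22,p→44,2→42 43:5→62,p→46,2→43 44:5→22,p→62,2→44 45:5→62,p→61,2→45 46:5→62,p→45,2→46 47:5→47,p→23,2→63 48:5→63,p→25,2→64 49:5→63,p→35,2→65 50:5→63,p→37,2→65 51:5→66,p→46,2→51 52:5→66,p→56,2→52 53:5→66,p→61,2→53 54:5→62,p→56,2→54 55:5→62,p→61,2→62 56:5→62,p→55,2→44 57:5→62,p→55,2→57 58:5→67,p→45,2→68 59:5→66,p→55,2→59 60:5→69,p→60,2→22 61:5→70,p→61,2→22 62:5→22,p→70,2→62 63:5→63,p→44,2→71 64:5→72,p→46,2→64 65:5→72,p→56,2→65 66:5→72,p→61,2→66 67:5→67,p→62,2→73 68:5→72,p→55,2→68 69:5→74,p→61,2→22 70:5→22,p→70,2→22 71:5→72,p→44,2→71 72:5→72,p→70,2→72 73:5→72,p→62,2→73 74:5→75,p→61,2→22 75:5→75,p→70,2→22.
'5p55': |S_i|=[94, 82, 31, 9, 1] end={s95} ∉↓L; 4/4 deletions ∈↓L.
'p555p5': |S_i|=[94, 81, 73, 58, 20, 8, 1] end={s95} ∉↓L; 6/6 single-dels accept.
'252p25': run [94, 85, 60, 41, 12, 6, 1] end={s95} — reject; 6/6 deletions ∈↓L.
'22ppp2': N↓-sim [94, 85, 71, 42, 23, 11, 3] end={s39,s67,s95} ∉↓L; 6/6 del acc.
'2225p2': N↓-sim [94, 85, 71, 48, 18, 4, 1] end={s95} ∉↓L; 6/6 single-dels accept.
5 minimals (antichain).

A = [5p55, p555p5, 252p25, 22ppp2, 2225p2].
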